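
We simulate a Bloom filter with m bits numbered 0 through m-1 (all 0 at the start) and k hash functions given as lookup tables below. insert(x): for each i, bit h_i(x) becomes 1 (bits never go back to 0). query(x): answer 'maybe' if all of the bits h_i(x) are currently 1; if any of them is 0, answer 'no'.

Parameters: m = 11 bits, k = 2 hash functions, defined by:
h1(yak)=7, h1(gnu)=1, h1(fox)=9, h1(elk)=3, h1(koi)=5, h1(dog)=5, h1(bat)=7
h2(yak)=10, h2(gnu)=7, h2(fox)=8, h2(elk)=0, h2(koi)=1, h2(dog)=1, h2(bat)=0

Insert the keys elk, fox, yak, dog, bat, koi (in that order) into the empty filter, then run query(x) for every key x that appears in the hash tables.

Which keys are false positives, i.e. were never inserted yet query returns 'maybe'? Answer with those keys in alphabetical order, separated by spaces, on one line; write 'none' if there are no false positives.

Answer: gnu

Derivation:
Start: bits=00000000000
After insert 'elk': sets bits 0 3 -> bits=10010000000
After insert 'fox': sets bits 8 9 -> bits=10010000110
After insert 'yak': sets bits 7 10 -> bits=10010001111
After insert 'dog': sets bits 1 5 -> bits=11010101111
After insert 'bat': sets bits 0 7 -> bits=11010101111
After insert 'koi': sets bits 1 5 -> bits=11010101111
Not inserted: gnu — query each against bits=11010101111:
query gnu: checks bit1=1, bit7=1 (all 1) -> maybe => FALSE POSITIVE
False positives (alphabetical): gnu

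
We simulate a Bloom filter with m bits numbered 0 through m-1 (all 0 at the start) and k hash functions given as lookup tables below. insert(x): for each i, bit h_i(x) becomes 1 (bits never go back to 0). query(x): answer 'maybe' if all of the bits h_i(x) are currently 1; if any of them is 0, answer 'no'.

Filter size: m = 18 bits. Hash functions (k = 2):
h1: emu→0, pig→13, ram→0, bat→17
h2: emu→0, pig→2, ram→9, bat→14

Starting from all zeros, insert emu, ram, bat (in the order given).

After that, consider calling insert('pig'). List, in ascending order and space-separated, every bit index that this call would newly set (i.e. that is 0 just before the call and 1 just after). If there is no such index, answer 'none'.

Answer: 2 13

Derivation:
Start: bits=000000000000000000
After insert 'emu': sets bits 0 -> bits=100000000000000000
After insert 'ram': sets bits 0 9 -> bits=100000000100000000
After insert 'bat': sets bits 14 17 -> bits=100000000100001001
insert 'pig' would touch bits 2 13; currently bit2=0, bit13=0
Bits that are 0 among those (would change 0->1): 2 13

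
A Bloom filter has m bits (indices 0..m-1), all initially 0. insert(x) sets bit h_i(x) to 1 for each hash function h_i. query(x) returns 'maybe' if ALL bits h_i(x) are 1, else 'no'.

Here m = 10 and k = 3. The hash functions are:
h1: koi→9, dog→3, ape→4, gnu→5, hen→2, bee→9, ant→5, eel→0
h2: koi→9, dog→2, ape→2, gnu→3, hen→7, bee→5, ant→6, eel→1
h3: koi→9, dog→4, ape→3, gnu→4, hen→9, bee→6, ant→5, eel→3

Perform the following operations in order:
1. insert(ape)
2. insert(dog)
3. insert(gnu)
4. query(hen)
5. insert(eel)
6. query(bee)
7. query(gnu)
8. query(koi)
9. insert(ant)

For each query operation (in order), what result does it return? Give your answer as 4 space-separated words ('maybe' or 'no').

Start: bits=0000000000
Op 1: insert ape -> sets bits 2 3 4 -> bits=0011100000
Op 2: insert dog -> sets bits 2 3 4 -> bits=0011100000
Op 3: insert gnu -> sets bits 3 4 5 -> bits=0011110000
Op 4: query hen -> checks bit2=1, bit7=0, bit9=0 (has a 0) -> no
Op 5: insert eel -> sets bits 0 1 3 -> bits=1111110000
Op 6: query bee -> checks bit5=1, bit6=0, bit9=0 (has a 0) -> no
Op 7: query gnu -> checks bit3=1, bit4=1, bit5=1 (all 1) -> maybe
Op 8: query koi -> checks bit9=0 (has a 0) -> no
Op 9: insert ant -> sets bits 5 6 -> bits=1111111000
Query results in order: no no maybe no

Answer: no no maybe no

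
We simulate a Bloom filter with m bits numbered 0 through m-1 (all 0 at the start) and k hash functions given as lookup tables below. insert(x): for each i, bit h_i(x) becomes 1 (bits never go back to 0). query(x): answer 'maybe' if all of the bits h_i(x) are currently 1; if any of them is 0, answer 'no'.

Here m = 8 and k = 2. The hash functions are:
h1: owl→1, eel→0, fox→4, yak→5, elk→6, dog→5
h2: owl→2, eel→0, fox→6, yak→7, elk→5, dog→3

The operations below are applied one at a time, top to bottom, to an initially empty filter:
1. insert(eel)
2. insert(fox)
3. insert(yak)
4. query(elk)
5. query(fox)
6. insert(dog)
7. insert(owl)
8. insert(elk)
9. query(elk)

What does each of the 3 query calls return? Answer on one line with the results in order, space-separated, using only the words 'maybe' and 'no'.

Answer: maybe maybe maybe

Derivation:
Start: bits=00000000
Op 1: insert eel -> sets bits 0 -> bits=10000000
Op 2: insert fox -> sets bits 4 6 -> bits=10001010
Op 3: insert yak -> sets bits 5 7 -> bits=10001111
Op 4: query elk -> checks bit5=1, bit6=1 (all 1) -> maybe
Op 5: query fox -> checks bit4=1, bit6=1 (all 1) -> maybe
Op 6: insert dog -> sets bits 3 5 -> bits=10011111
Op 7: insert owl -> sets bits 1 2 -> bits=11111111
Op 8: insert elk -> sets bits 5 6 -> bits=11111111
Op 9: query elk -> checks bit5=1, bit6=1 (all 1) -> maybe
Query results in order: maybe maybe maybe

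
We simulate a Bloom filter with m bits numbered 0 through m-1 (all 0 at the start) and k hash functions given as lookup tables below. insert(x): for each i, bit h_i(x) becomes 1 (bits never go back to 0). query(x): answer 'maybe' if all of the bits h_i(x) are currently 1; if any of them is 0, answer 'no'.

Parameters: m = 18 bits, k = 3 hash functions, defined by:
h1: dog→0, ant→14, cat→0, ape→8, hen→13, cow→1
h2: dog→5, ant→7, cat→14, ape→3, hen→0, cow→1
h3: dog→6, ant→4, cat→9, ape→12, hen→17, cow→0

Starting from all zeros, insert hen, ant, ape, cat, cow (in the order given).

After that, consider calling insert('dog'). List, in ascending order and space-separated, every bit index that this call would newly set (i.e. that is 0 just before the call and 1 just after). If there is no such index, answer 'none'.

Start: bits=000000000000000000
After insert 'hen': sets bits 0 13 17 -> bits=100000000000010001
After insert 'ant': sets bits 4 7 14 -> bits=100010010000011001
After insert 'ape': sets bits 3 8 12 -> bits=100110011000111001
After insert 'cat': sets bits 0 9 14 -> bits=100110011100111001
After insert 'cow': sets bits 0 1 -> bits=110110011100111001
insert 'dog' would touch bits 0 5 6; currently bit0=1, bit5=0, bit6=0
Bits that are 0 among those (would change 0->1): 5 6

Answer: 5 6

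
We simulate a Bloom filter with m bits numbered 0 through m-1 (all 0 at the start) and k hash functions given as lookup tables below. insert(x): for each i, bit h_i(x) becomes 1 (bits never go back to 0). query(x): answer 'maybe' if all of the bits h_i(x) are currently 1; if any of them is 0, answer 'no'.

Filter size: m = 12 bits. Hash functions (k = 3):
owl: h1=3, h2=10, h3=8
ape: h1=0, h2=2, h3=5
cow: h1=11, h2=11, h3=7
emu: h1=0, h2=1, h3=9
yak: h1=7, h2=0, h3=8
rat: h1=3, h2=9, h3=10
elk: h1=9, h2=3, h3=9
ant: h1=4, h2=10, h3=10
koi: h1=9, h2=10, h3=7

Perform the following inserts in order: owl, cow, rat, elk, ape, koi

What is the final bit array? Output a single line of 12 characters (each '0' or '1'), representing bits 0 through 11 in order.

Answer: 101101011111

Derivation:
Start: bits=000000000000
After insert 'owl': sets bits 3 8 10 -> bits=000100001010
After insert 'cow': sets bits 7 11 -> bits=000100011011
After insert 'rat': sets bits 3 9 10 -> bits=000100011111
After insert 'elk': sets bits 3 9 -> bits=000100011111
After insert 'ape': sets bits 0 2 5 -> bits=101101011111
After insert 'koi': sets bits 7 9 10 -> bits=101101011111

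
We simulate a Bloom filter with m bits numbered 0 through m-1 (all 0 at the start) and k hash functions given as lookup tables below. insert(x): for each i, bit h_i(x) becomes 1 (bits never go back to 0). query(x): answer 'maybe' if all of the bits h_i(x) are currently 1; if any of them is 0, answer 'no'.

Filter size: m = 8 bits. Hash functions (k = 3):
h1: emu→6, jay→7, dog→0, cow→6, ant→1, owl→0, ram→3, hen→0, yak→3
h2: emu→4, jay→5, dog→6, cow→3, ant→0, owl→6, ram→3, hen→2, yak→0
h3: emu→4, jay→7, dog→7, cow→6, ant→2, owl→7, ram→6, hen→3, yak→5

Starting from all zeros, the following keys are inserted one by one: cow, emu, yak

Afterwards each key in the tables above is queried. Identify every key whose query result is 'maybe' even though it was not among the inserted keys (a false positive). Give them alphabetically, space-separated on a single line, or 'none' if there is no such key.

Answer: ram

Derivation:
Start: bits=00000000
After insert 'cow': sets bits 3 6 -> bits=00010010
After insert 'emu': sets bits 4 6 -> bits=00011010
After insert 'yak': sets bits 0 3 5 -> bits=10011110
Not inserted: ant dog hen jay owl ram — query each against bits=10011110:
query ant: checks bit0=1, bit1=0, bit2=0 (has a 0) -> no => not a false positive
query dog: checks bit0=1, bit6=1, bit7=0 (has a 0) -> no => not a false positive
query hen: checks bit0=1, bit2=0, bit3=1 (has a 0) -> no => not a false positive
query jay: checks bit5=1, bit7=0 (has a 0) -> no => not a false positive
query owl: checks bit0=1, bit6=1, bit7=0 (has a 0) -> no => not a false positive
query ram: checks bit3=1, bit6=1 (all 1) -> maybe => FALSE POSITIVE
False positives (alphabetical): ram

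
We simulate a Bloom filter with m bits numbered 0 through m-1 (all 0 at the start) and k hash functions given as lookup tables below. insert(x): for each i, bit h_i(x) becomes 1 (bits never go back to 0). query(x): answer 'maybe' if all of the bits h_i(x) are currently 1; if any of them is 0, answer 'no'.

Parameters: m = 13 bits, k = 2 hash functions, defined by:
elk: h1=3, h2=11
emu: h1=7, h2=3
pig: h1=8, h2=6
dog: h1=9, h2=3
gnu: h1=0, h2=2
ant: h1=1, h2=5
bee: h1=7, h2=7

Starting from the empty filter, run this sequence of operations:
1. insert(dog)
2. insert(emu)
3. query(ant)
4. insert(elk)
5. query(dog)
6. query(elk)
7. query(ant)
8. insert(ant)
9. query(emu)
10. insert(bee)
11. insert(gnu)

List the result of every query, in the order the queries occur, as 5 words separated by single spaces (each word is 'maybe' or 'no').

Answer: no maybe maybe no maybe

Derivation:
Start: bits=0000000000000
Op 1: insert dog -> sets bits 3 9 -> bits=0001000001000
Op 2: insert emu -> sets bits 3 7 -> bits=0001000101000
Op 3: query ant -> checks bit1=0, bit5=0 (has a 0) -> no
Op 4: insert elk -> sets bits 3 11 -> bits=0001000101010
Op 5: query dog -> checks bit3=1, bit9=1 (all 1) -> maybe
Op 6: query elk -> checks bit3=1, bit11=1 (all 1) -> maybe
Op 7: query ant -> checks bit1=0, bit5=0 (has a 0) -> no
Op 8: insert ant -> sets bits 1 5 -> bits=0101010101010
Op 9: query emu -> checks bit3=1, bit7=1 (all 1) -> maybe
Op 10: insert bee -> sets bits 7 -> bits=0101010101010
Op 11: insert gnu -> sets bits 0 2 -> bits=1111010101010
Query results in order: no maybe maybe no maybe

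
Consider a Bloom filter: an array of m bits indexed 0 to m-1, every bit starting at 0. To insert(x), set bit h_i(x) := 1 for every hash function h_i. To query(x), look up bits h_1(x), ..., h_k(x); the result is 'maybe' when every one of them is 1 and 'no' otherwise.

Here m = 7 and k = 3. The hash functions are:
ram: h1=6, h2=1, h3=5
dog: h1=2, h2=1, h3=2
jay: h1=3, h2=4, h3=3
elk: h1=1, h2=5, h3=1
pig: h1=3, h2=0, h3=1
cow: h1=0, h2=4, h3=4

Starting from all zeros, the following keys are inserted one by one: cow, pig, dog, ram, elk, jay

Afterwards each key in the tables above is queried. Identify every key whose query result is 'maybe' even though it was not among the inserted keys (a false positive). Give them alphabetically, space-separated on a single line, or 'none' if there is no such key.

Start: bits=0000000
After insert 'cow': sets bits 0 4 -> bits=1000100
After insert 'pig': sets bits 0 1 3 -> bits=1101100
After insert 'dog': sets bits 1 2 -> bits=1111100
After insert 'ram': sets bits 1 5 6 -> bits=1111111
After insert 'elk': sets bits 1 5 -> bits=1111111
After insert 'jay': sets bits 3 4 -> bits=1111111
Not inserted: (none) — query each against bits=1111111:
False positives (alphabetical): none

Answer: none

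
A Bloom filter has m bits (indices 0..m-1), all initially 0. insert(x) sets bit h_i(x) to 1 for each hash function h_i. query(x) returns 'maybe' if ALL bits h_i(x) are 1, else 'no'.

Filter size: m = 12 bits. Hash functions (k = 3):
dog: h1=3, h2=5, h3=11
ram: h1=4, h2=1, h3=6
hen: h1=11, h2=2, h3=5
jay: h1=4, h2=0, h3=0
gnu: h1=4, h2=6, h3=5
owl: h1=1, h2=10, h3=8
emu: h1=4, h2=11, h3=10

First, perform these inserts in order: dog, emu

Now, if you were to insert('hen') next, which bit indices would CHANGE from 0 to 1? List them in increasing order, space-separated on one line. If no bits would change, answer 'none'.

Answer: 2

Derivation:
Start: bits=000000000000
After insert 'dog': sets bits 3 5 11 -> bits=000101000001
After insert 'emu': sets bits 4 10 11 -> bits=000111000011
insert 'hen' would touch bits 2 5 11; currently bit2=0, bit5=1, bit11=1
Bits that are 0 among those (would change 0->1): 2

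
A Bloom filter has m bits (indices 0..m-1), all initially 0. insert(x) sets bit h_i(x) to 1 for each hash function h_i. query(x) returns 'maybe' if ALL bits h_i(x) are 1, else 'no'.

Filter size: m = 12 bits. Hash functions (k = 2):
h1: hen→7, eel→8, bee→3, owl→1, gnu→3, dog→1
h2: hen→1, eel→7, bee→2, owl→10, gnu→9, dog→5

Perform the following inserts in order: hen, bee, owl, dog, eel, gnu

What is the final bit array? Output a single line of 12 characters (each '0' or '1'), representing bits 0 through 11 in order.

Answer: 011101011110

Derivation:
Start: bits=000000000000
After insert 'hen': sets bits 1 7 -> bits=010000010000
After insert 'bee': sets bits 2 3 -> bits=011100010000
After insert 'owl': sets bits 1 10 -> bits=011100010010
After insert 'dog': sets bits 1 5 -> bits=011101010010
After insert 'eel': sets bits 7 8 -> bits=011101011010
After insert 'gnu': sets bits 3 9 -> bits=011101011110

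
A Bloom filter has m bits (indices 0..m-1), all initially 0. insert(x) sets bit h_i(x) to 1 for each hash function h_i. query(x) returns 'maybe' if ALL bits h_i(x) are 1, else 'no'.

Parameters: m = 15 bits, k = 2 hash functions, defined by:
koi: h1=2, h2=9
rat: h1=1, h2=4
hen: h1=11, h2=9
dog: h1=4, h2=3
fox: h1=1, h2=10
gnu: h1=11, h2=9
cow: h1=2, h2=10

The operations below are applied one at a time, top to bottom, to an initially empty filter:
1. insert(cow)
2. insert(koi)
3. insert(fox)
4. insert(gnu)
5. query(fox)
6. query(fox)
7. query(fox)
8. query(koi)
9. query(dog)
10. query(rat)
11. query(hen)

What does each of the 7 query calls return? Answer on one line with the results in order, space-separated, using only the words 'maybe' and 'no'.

Answer: maybe maybe maybe maybe no no maybe

Derivation:
Start: bits=000000000000000
Op 1: insert cow -> sets bits 2 10 -> bits=001000000010000
Op 2: insert koi -> sets bits 2 9 -> bits=001000000110000
Op 3: insert fox -> sets bits 1 10 -> bits=011000000110000
Op 4: insert gnu -> sets bits 9 11 -> bits=011000000111000
Op 5: query fox -> checks bit1=1, bit10=1 (all 1) -> maybe
Op 6: query fox -> checks bit1=1, bit10=1 (all 1) -> maybe
Op 7: query fox -> checks bit1=1, bit10=1 (all 1) -> maybe
Op 8: query koi -> checks bit2=1, bit9=1 (all 1) -> maybe
Op 9: query dog -> checks bit3=0, bit4=0 (has a 0) -> no
Op 10: query rat -> checks bit1=1, bit4=0 (has a 0) -> no
Op 11: query hen -> checks bit9=1, bit11=1 (all 1) -> maybe
Query results in order: maybe maybe maybe maybe no no maybe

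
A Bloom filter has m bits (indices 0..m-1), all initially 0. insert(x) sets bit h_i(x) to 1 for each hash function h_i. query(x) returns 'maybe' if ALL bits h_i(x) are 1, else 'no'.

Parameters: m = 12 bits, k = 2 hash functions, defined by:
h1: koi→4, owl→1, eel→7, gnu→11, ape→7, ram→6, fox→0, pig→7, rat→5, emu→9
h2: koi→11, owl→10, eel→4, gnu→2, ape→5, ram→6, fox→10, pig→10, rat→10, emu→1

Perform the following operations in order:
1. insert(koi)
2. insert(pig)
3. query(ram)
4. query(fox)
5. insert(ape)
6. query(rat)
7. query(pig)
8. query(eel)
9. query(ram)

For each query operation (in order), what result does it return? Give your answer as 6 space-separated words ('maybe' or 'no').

Start: bits=000000000000
Op 1: insert koi -> sets bits 4 11 -> bits=000010000001
Op 2: insert pig -> sets bits 7 10 -> bits=000010010011
Op 3: query ram -> checks bit6=0 (has a 0) -> no
Op 4: query fox -> checks bit0=0, bit10=1 (has a 0) -> no
Op 5: insert ape -> sets bits 5 7 -> bits=000011010011
Op 6: query rat -> checks bit5=1, bit10=1 (all 1) -> maybe
Op 7: query pig -> checks bit7=1, bit10=1 (all 1) -> maybe
Op 8: query eel -> checks bit4=1, bit7=1 (all 1) -> maybe
Op 9: query ram -> checks bit6=0 (has a 0) -> no
Query results in order: no no maybe maybe maybe no

Answer: no no maybe maybe maybe no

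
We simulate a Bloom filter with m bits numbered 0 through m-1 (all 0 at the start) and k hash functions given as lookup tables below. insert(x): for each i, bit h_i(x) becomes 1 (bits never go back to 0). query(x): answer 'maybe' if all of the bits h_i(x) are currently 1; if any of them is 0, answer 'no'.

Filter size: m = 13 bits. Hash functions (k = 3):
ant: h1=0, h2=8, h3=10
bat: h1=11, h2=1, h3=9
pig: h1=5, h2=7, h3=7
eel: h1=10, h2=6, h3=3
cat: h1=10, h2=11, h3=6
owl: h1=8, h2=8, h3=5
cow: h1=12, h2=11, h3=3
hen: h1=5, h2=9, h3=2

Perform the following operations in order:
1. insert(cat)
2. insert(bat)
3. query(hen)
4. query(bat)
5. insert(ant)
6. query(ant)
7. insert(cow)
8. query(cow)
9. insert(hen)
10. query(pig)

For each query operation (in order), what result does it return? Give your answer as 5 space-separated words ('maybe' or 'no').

Answer: no maybe maybe maybe no

Derivation:
Start: bits=0000000000000
Op 1: insert cat -> sets bits 6 10 11 -> bits=0000001000110
Op 2: insert bat -> sets bits 1 9 11 -> bits=0100001001110
Op 3: query hen -> checks bit2=0, bit5=0, bit9=1 (has a 0) -> no
Op 4: query bat -> checks bit1=1, bit9=1, bit11=1 (all 1) -> maybe
Op 5: insert ant -> sets bits 0 8 10 -> bits=1100001011110
Op 6: query ant -> checks bit0=1, bit8=1, bit10=1 (all 1) -> maybe
Op 7: insert cow -> sets bits 3 11 12 -> bits=1101001011111
Op 8: query cow -> checks bit3=1, bit11=1, bit12=1 (all 1) -> maybe
Op 9: insert hen -> sets bits 2 5 9 -> bits=1111011011111
Op 10: query pig -> checks bit5=1, bit7=0 (has a 0) -> no
Query results in order: no maybe maybe maybe no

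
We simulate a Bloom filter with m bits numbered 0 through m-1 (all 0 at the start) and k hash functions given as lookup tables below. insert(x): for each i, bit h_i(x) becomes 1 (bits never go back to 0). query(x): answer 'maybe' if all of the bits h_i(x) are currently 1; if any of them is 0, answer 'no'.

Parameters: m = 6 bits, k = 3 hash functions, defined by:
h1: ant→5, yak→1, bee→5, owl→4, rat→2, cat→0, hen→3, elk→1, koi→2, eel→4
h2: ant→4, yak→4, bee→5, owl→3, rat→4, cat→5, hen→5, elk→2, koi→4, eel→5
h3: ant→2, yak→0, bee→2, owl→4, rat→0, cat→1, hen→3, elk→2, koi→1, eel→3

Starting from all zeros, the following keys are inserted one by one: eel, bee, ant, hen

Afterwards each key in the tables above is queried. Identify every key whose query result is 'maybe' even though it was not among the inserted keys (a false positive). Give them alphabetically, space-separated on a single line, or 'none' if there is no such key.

Start: bits=000000
After insert 'eel': sets bits 3 4 5 -> bits=000111
After insert 'bee': sets bits 2 5 -> bits=001111
After insert 'ant': sets bits 2 4 5 -> bits=001111
After insert 'hen': sets bits 3 5 -> bits=001111
Not inserted: cat elk koi owl rat yak — query each against bits=001111:
query cat: checks bit0=0, bit1=0, bit5=1 (has a 0) -> no => not a false positive
query elk: checks bit1=0, bit2=1 (has a 0) -> no => not a false positive
query koi: checks bit1=0, bit2=1, bit4=1 (has a 0) -> no => not a false positive
query owl: checks bit3=1, bit4=1 (all 1) -> maybe => FALSE POSITIVE
query rat: checks bit0=0, bit2=1, bit4=1 (has a 0) -> no => not a false positive
query yak: checks bit0=0, bit1=0, bit4=1 (has a 0) -> no => not a false positive
False positives (alphabetical): owl

Answer: owl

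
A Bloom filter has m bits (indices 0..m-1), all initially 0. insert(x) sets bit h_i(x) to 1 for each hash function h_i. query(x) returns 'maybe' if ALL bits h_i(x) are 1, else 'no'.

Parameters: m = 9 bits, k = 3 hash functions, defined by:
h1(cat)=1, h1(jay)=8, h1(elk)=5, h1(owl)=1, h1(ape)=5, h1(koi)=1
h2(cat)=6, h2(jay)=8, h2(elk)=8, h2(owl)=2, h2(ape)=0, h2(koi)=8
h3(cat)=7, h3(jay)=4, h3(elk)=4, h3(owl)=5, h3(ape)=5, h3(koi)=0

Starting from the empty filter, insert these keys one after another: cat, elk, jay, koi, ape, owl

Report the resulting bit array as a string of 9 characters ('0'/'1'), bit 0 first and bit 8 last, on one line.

Start: bits=000000000
After insert 'cat': sets bits 1 6 7 -> bits=010000110
After insert 'elk': sets bits 4 5 8 -> bits=010011111
After insert 'jay': sets bits 4 8 -> bits=010011111
After insert 'koi': sets bits 0 1 8 -> bits=110011111
After insert 'ape': sets bits 0 5 -> bits=110011111
After insert 'owl': sets bits 1 2 5 -> bits=111011111

Answer: 111011111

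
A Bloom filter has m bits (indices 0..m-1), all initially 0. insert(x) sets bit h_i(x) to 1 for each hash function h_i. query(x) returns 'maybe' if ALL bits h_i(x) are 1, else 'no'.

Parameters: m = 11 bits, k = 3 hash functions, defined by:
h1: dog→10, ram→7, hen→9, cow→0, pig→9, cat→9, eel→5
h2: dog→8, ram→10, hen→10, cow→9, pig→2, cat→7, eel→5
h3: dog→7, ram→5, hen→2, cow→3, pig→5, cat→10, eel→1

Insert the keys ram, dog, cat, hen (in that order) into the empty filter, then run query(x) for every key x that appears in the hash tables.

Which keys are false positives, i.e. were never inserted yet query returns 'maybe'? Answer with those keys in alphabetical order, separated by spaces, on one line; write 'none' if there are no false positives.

Start: bits=00000000000
After insert 'ram': sets bits 5 7 10 -> bits=00000101001
After insert 'dog': sets bits 7 8 10 -> bits=00000101101
After insert 'cat': sets bits 7 9 10 -> bits=00000101111
After insert 'hen': sets bits 2 9 10 -> bits=00100101111
Not inserted: cow eel pig — query each against bits=00100101111:
query cow: checks bit0=0, bit3=0, bit9=1 (has a 0) -> no => not a false positive
query eel: checks bit1=0, bit5=1 (has a 0) -> no => not a false positive
query pig: checks bit2=1, bit5=1, bit9=1 (all 1) -> maybe => FALSE POSITIVE
False positives (alphabetical): pig

Answer: pig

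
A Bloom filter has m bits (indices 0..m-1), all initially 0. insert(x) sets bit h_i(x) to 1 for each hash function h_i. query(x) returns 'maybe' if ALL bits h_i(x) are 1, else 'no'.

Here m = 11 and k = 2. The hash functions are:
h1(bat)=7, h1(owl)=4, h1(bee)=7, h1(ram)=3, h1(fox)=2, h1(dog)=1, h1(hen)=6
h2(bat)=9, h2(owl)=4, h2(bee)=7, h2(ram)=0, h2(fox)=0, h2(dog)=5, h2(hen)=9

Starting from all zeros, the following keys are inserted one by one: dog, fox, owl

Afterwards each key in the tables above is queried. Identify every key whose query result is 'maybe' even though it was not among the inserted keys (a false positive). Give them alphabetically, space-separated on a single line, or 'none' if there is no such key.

Start: bits=00000000000
After insert 'dog': sets bits 1 5 -> bits=01000100000
After insert 'fox': sets bits 0 2 -> bits=11100100000
After insert 'owl': sets bits 4 -> bits=11101100000
Not inserted: bat bee hen ram — query each against bits=11101100000:
query bat: checks bit7=0, bit9=0 (has a 0) -> no => not a false positive
query bee: checks bit7=0 (has a 0) -> no => not a false positive
query hen: checks bit6=0, bit9=0 (has a 0) -> no => not a false positive
query ram: checks bit0=1, bit3=0 (has a 0) -> no => not a false positive
False positives (alphabetical): none

Answer: none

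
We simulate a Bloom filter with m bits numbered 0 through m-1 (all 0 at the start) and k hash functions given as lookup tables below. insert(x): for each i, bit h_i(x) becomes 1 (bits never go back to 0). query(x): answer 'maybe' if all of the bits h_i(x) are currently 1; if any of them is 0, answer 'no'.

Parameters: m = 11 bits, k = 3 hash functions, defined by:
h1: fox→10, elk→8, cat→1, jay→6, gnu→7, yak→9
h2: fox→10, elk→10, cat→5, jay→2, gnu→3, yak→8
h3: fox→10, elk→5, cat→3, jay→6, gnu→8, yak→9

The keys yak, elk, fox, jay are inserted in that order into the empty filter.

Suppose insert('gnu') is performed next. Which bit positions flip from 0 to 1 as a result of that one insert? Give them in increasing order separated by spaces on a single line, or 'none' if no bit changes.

Start: bits=00000000000
After insert 'yak': sets bits 8 9 -> bits=00000000110
After insert 'elk': sets bits 5 8 10 -> bits=00000100111
After insert 'fox': sets bits 10 -> bits=00000100111
After insert 'jay': sets bits 2 6 -> bits=00100110111
insert 'gnu' would touch bits 3 7 8; currently bit3=0, bit7=0, bit8=1
Bits that are 0 among those (would change 0->1): 3 7

Answer: 3 7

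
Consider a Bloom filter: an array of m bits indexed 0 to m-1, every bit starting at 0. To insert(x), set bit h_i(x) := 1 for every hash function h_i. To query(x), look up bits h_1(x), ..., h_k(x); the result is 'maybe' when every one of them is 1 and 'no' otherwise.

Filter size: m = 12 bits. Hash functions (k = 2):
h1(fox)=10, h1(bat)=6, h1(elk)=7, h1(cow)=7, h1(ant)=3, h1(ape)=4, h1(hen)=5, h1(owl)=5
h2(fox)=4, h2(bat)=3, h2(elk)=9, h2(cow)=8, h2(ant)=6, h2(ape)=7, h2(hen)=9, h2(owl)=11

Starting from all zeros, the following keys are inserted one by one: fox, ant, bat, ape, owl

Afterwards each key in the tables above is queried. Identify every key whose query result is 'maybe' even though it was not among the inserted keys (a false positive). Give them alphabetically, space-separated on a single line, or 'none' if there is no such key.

Start: bits=000000000000
After insert 'fox': sets bits 4 10 -> bits=000010000010
After insert 'ant': sets bits 3 6 -> bits=000110100010
After insert 'bat': sets bits 3 6 -> bits=000110100010
After insert 'ape': sets bits 4 7 -> bits=000110110010
After insert 'owl': sets bits 5 11 -> bits=000111110011
Not inserted: cow elk hen — query each against bits=000111110011:
query cow: checks bit7=1, bit8=0 (has a 0) -> no => not a false positive
query elk: checks bit7=1, bit9=0 (has a 0) -> no => not a false positive
query hen: checks bit5=1, bit9=0 (has a 0) -> no => not a false positive
False positives (alphabetical): none

Answer: none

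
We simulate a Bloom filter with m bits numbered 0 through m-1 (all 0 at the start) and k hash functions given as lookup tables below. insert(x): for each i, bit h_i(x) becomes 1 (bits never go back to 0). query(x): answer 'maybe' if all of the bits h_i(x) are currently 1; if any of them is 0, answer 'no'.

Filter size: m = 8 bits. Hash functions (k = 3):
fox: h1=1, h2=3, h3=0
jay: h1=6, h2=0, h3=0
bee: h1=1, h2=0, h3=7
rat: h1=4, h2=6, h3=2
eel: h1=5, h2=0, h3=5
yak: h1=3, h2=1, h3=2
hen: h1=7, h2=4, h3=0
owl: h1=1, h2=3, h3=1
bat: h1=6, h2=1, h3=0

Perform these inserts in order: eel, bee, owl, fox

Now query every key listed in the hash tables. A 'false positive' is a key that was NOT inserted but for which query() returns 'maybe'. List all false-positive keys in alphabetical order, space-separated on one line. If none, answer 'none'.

Answer: none

Derivation:
Start: bits=00000000
After insert 'eel': sets bits 0 5 -> bits=10000100
After insert 'bee': sets bits 0 1 7 -> bits=11000101
After insert 'owl': sets bits 1 3 -> bits=11010101
After insert 'fox': sets bits 0 1 3 -> bits=11010101
Not inserted: bat hen jay rat yak — query each against bits=11010101:
query bat: checks bit0=1, bit1=1, bit6=0 (has a 0) -> no => not a false positive
query hen: checks bit0=1, bit4=0, bit7=1 (has a 0) -> no => not a false positive
query jay: checks bit0=1, bit6=0 (has a 0) -> no => not a false positive
query rat: checks bit2=0, bit4=0, bit6=0 (has a 0) -> no => not a false positive
query yak: checks bit1=1, bit2=0, bit3=1 (has a 0) -> no => not a false positive
False positives (alphabetical): none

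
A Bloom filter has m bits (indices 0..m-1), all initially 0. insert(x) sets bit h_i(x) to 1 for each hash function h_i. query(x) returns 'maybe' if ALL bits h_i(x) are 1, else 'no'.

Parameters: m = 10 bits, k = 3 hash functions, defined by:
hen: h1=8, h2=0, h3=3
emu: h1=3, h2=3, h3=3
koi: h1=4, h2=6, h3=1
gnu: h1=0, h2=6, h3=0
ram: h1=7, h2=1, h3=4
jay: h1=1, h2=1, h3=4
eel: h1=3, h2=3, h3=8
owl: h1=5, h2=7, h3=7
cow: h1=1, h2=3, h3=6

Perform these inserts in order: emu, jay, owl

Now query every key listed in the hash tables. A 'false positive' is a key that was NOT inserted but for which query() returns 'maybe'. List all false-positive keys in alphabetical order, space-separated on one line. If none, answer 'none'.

Answer: ram

Derivation:
Start: bits=0000000000
After insert 'emu': sets bits 3 -> bits=0001000000
After insert 'jay': sets bits 1 4 -> bits=0101100000
After insert 'owl': sets bits 5 7 -> bits=0101110100
Not inserted: cow eel gnu hen koi ram — query each against bits=0101110100:
query cow: checks bit1=1, bit3=1, bit6=0 (has a 0) -> no => not a false positive
query eel: checks bit3=1, bit8=0 (has a 0) -> no => not a false positive
query gnu: checks bit0=0, bit6=0 (has a 0) -> no => not a false positive
query hen: checks bit0=0, bit3=1, bit8=0 (has a 0) -> no => not a false positive
query koi: checks bit1=1, bit4=1, bit6=0 (has a 0) -> no => not a false positive
query ram: checks bit1=1, bit4=1, bit7=1 (all 1) -> maybe => FALSE POSITIVE
False positives (alphabetical): ram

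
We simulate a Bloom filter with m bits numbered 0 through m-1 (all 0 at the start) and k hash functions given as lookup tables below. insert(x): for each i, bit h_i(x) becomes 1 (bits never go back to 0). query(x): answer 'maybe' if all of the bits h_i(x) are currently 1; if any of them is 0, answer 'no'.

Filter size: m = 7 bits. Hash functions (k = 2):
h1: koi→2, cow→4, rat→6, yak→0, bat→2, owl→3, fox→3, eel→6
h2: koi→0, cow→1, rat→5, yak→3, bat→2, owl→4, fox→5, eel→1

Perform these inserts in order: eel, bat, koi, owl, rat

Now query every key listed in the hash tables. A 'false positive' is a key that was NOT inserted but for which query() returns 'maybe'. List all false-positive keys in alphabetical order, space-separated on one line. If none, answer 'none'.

Answer: cow fox yak

Derivation:
Start: bits=0000000
After insert 'eel': sets bits 1 6 -> bits=0100001
After insert 'bat': sets bits 2 -> bits=0110001
After insert 'koi': sets bits 0 2 -> bits=1110001
After insert 'owl': sets bits 3 4 -> bits=1111101
After insert 'rat': sets bits 5 6 -> bits=1111111
Not inserted: cow fox yak — query each against bits=1111111:
query cow: checks bit1=1, bit4=1 (all 1) -> maybe => FALSE POSITIVE
query fox: checks bit3=1, bit5=1 (all 1) -> maybe => FALSE POSITIVE
query yak: checks bit0=1, bit3=1 (all 1) -> maybe => FALSE POSITIVE
False positives (alphabetical): cow fox yak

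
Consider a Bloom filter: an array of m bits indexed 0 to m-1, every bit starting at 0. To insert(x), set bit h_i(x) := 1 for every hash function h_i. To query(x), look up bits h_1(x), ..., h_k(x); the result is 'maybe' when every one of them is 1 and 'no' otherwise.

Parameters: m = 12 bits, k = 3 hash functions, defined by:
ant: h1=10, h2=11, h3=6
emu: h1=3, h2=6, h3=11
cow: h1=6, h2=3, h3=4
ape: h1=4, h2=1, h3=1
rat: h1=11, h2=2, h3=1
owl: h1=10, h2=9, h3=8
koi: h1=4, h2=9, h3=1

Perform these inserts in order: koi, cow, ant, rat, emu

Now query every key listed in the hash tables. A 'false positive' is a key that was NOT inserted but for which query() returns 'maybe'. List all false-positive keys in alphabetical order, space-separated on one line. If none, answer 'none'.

Answer: ape

Derivation:
Start: bits=000000000000
After insert 'koi': sets bits 1 4 9 -> bits=010010000100
After insert 'cow': sets bits 3 4 6 -> bits=010110100100
After insert 'ant': sets bits 6 10 11 -> bits=010110100111
After insert 'rat': sets bits 1 2 11 -> bits=011110100111
After insert 'emu': sets bits 3 6 11 -> bits=011110100111
Not inserted: ape owl — query each against bits=011110100111:
query ape: checks bit1=1, bit4=1 (all 1) -> maybe => FALSE POSITIVE
query owl: checks bit8=0, bit9=1, bit10=1 (has a 0) -> no => not a false positive
False positives (alphabetical): ape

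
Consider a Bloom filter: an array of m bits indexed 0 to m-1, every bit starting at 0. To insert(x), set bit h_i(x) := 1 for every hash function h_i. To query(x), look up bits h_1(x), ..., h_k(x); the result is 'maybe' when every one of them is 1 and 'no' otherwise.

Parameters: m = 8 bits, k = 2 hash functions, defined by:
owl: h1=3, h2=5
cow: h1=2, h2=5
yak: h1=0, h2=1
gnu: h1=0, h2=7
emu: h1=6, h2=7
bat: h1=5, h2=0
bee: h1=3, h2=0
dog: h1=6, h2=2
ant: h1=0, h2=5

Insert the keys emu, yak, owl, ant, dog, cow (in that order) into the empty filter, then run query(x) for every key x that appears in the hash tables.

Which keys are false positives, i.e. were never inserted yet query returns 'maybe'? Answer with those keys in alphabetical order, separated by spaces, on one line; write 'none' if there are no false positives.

Start: bits=00000000
After insert 'emu': sets bits 6 7 -> bits=00000011
After insert 'yak': sets bits 0 1 -> bits=11000011
After insert 'owl': sets bits 3 5 -> bits=11010111
After insert 'ant': sets bits 0 5 -> bits=11010111
After insert 'dog': sets bits 2 6 -> bits=11110111
After insert 'cow': sets bits 2 5 -> bits=11110111
Not inserted: bat bee gnu — query each against bits=11110111:
query bat: checks bit0=1, bit5=1 (all 1) -> maybe => FALSE POSITIVE
query bee: checks bit0=1, bit3=1 (all 1) -> maybe => FALSE POSITIVE
query gnu: checks bit0=1, bit7=1 (all 1) -> maybe => FALSE POSITIVE
False positives (alphabetical): bat bee gnu

Answer: bat bee gnu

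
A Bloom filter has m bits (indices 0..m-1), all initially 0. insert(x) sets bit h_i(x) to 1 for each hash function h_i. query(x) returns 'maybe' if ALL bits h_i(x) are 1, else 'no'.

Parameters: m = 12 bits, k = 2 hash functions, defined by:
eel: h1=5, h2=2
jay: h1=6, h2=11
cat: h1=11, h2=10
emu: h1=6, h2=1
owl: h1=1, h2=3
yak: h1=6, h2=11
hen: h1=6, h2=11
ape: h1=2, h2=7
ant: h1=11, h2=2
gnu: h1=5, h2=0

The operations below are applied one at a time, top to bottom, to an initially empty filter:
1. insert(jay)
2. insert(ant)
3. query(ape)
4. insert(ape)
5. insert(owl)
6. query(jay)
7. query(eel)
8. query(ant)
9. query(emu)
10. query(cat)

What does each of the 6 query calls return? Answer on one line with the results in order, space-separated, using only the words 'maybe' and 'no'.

Start: bits=000000000000
Op 1: insert jay -> sets bits 6 11 -> bits=000000100001
Op 2: insert ant -> sets bits 2 11 -> bits=001000100001
Op 3: query ape -> checks bit2=1, bit7=0 (has a 0) -> no
Op 4: insert ape -> sets bits 2 7 -> bits=001000110001
Op 5: insert owl -> sets bits 1 3 -> bits=011100110001
Op 6: query jay -> checks bit6=1, bit11=1 (all 1) -> maybe
Op 7: query eel -> checks bit2=1, bit5=0 (has a 0) -> no
Op 8: query ant -> checks bit2=1, bit11=1 (all 1) -> maybe
Op 9: query emu -> checks bit1=1, bit6=1 (all 1) -> maybe
Op 10: query cat -> checks bit10=0, bit11=1 (has a 0) -> no
Query results in order: no maybe no maybe maybe no

Answer: no maybe no maybe maybe no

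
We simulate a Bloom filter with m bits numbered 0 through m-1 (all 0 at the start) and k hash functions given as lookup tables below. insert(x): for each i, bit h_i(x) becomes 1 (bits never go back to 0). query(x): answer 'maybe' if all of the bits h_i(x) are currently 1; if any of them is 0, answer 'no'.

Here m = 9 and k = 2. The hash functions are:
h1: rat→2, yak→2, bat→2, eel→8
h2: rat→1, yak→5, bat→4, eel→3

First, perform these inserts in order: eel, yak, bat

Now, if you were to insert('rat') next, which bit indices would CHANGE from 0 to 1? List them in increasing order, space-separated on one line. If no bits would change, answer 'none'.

Answer: 1

Derivation:
Start: bits=000000000
After insert 'eel': sets bits 3 8 -> bits=000100001
After insert 'yak': sets bits 2 5 -> bits=001101001
After insert 'bat': sets bits 2 4 -> bits=001111001
insert 'rat' would touch bits 1 2; currently bit1=0, bit2=1
Bits that are 0 among those (would change 0->1): 1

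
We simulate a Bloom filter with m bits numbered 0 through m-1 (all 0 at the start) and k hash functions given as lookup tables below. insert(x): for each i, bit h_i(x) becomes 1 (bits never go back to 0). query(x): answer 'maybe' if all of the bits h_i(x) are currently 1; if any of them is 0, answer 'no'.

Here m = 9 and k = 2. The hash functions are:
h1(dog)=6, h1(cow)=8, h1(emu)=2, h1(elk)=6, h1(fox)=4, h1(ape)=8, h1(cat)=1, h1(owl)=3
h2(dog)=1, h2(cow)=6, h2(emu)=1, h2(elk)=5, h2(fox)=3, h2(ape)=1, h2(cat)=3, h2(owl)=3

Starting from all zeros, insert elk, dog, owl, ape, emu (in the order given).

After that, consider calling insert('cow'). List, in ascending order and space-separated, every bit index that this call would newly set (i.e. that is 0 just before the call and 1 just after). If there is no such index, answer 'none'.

Start: bits=000000000
After insert 'elk': sets bits 5 6 -> bits=000001100
After insert 'dog': sets bits 1 6 -> bits=010001100
After insert 'owl': sets bits 3 -> bits=010101100
After insert 'ape': sets bits 1 8 -> bits=010101101
After insert 'emu': sets bits 1 2 -> bits=011101101
insert 'cow' would touch bits 6 8; currently bit6=1, bit8=1
Bits that are 0 among those (would change 0->1): none

Answer: none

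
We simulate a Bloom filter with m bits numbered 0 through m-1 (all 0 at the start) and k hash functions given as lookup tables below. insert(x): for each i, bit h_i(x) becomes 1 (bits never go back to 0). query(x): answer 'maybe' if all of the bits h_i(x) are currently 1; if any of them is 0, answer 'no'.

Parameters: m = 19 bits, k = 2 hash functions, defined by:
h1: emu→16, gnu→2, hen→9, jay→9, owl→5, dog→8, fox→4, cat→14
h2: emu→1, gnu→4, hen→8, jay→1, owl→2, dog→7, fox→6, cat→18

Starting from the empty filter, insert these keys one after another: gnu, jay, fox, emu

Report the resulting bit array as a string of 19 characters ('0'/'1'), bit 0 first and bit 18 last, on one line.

Answer: 0110101001000000100

Derivation:
Start: bits=0000000000000000000
After insert 'gnu': sets bits 2 4 -> bits=0010100000000000000
After insert 'jay': sets bits 1 9 -> bits=0110100001000000000
After insert 'fox': sets bits 4 6 -> bits=0110101001000000000
After insert 'emu': sets bits 1 16 -> bits=0110101001000000100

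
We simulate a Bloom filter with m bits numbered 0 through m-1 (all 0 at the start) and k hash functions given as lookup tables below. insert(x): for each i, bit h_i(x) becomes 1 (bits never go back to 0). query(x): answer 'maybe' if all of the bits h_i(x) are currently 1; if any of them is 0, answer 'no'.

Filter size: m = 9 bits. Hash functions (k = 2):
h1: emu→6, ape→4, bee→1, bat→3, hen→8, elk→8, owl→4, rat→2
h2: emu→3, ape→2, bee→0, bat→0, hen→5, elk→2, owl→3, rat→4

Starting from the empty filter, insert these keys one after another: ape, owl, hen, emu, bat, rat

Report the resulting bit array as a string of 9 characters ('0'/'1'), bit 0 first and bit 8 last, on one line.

Answer: 101111101

Derivation:
Start: bits=000000000
After insert 'ape': sets bits 2 4 -> bits=001010000
After insert 'owl': sets bits 3 4 -> bits=001110000
After insert 'hen': sets bits 5 8 -> bits=001111001
After insert 'emu': sets bits 3 6 -> bits=001111101
After insert 'bat': sets bits 0 3 -> bits=101111101
After insert 'rat': sets bits 2 4 -> bits=101111101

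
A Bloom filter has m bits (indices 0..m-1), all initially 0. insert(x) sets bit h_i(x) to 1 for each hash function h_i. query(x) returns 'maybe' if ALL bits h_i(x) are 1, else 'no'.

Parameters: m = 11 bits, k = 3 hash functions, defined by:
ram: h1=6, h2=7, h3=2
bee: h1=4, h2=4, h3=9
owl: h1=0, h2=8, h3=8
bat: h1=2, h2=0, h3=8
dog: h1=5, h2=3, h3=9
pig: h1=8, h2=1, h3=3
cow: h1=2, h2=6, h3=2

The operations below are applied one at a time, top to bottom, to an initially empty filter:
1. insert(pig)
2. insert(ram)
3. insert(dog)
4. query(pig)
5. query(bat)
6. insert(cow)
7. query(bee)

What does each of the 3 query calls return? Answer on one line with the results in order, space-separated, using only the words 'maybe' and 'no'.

Answer: maybe no no

Derivation:
Start: bits=00000000000
Op 1: insert pig -> sets bits 1 3 8 -> bits=01010000100
Op 2: insert ram -> sets bits 2 6 7 -> bits=01110011100
Op 3: insert dog -> sets bits 3 5 9 -> bits=01110111110
Op 4: query pig -> checks bit1=1, bit3=1, bit8=1 (all 1) -> maybe
Op 5: query bat -> checks bit0=0, bit2=1, bit8=1 (has a 0) -> no
Op 6: insert cow -> sets bits 2 6 -> bits=01110111110
Op 7: query bee -> checks bit4=0, bit9=1 (has a 0) -> no
Query results in order: maybe no no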